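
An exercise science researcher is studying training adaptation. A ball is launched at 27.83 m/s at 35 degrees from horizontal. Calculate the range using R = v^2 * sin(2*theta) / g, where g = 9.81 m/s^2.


sin(2 * 35) = sin(70) = 0.939693
v^2 = 27.83^2 = 774.5089
R = 774.5089 * 0.939693 / 9.81
= 74.19 m

74.19 m


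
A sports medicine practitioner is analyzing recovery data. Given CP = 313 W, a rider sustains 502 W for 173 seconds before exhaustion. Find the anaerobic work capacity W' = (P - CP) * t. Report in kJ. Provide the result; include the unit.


Excess power = 502 - 313 = 189 W
Work above CP = 189 * 173 = 32697 J
W' = 32.697 kJ

32.697 kJ


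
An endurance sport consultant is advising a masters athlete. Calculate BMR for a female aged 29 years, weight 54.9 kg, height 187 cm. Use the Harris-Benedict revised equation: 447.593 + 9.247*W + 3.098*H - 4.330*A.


Substituting values:
W term = 9.247 * 54.9 = 507.6603
H term = 3.098 * 187 = 579.326
A term = 4.330 * 29 = 125.57
BMR = 1409.01 kcal/day

1409.01 kcal/day


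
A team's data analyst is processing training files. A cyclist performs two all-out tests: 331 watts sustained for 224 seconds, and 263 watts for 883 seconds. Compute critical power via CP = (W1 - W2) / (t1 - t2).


W1 = P1 * t1 = 331 * 224 = 74144 J
W2 = P2 * t2 = 263 * 883 = 232229 J
CP = (74144 - 232229) / (224 - 883)
= 239.89 W

239.89 W


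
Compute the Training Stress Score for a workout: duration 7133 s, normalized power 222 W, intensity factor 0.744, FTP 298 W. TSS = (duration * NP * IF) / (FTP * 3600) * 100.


Product = 7133 * 222 * 0.744 = 1178143.344
Base = 298 * 3600 = 1072800
TSS = 1178143.344 / 1072800 * 100 = 109.82

109.82 TSS


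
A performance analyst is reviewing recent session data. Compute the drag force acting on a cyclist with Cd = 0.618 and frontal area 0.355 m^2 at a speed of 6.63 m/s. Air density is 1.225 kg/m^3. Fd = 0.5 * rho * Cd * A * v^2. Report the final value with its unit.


Step 1: v^2 = 43.9569
Step 2: Fd = 0.5 * 1.225 * 0.618 * 0.355 * 43.9569
= 5.907 N

5.907 N


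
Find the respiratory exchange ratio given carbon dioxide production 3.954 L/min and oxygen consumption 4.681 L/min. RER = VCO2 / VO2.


VCO2 = 3.954 L/min
VO2 = 4.681 L/min
RER = 3.954 / 4.681 = 0.8447

0.8447


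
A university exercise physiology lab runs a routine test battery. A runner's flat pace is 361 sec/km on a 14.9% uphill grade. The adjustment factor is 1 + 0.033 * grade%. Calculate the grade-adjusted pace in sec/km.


Factor = 1 + 0.033 * 14.9 = 1.4917
Adjusted pace = 361 * 1.4917
= 538.5 sec/km

538.5 s/km


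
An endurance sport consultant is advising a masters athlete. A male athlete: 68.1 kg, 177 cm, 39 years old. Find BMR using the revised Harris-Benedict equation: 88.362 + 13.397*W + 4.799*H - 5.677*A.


Intercept = 88.362
Weight contribution = 13.397 * 68.1 = 912.3357
Height contribution = 4.799 * 177 = 849.423
Age contribution = 5.677 * 39 = 221.403
BMR = 88.362 + 912.3357 + 849.423 - 221.403
= 1628.72 kcal/day

1628.72 kcal/day


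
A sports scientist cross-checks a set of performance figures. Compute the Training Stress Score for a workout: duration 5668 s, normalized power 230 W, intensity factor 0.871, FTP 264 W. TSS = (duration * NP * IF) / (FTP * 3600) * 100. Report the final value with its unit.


Product = 5668 * 230 * 0.871 = 1135470.44
Base = 264 * 3600 = 950400
TSS = 1135470.44 / 950400 * 100 = 119.47

119.47 TSS


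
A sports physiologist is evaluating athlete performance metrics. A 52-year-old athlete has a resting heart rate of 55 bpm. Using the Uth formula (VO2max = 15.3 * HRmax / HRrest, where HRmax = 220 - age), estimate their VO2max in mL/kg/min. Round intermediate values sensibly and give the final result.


HRmax = 220 - 52 = 168 bpm
Ratio = HRmax / HRrest = 168 / 55 = 3.0545
VO2max = 15.3 * 3.0545 = 46.73 mL/kg/min

46.73 mL/kg/min


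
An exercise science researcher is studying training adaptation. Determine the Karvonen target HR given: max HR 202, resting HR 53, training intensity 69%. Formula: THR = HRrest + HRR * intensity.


HRR = HRmax - HRrest = 202 - 53 = 149
THR = 53 + 149 * 0.69
= 155.81 bpm

155.81 bpm


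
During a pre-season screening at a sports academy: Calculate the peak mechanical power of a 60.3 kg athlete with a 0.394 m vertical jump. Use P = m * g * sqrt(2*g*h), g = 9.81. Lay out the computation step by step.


First, sqrt(2gh) = sqrt(2 * 9.81 * 0.394)
= sqrt(7.73028) = 2.780338 m/s
Power = 60.3 * 9.81 * 2.780338 = 1644.69 W

1644.69 W


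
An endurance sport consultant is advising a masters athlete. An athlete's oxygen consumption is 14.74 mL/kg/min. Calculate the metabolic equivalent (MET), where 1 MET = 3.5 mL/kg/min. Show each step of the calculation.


MET = VO2 / 3.5
= 14.74 / 3.5
= 4.21 METs

4.21 METs


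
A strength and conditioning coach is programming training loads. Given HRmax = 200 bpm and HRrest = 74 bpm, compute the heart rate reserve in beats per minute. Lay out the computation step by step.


Heart rate reserve = maximum HR minus resting HR
HRR = 200 - 74 = 126 bpm

126 bpm


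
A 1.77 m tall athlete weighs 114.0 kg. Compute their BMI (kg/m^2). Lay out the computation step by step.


height^2 = 3.1329 m^2
BMI = 114.0 / 3.1329 = 36.39 kg/m^2

36.39 kg/m^2


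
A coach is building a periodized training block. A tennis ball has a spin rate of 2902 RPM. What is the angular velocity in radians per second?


Convert RPM to rad/s: multiply by 2*pi and divide by 60
omega = 2902 * 2 * pi / 60
= 303.897 rad/s

303.897 rad/s


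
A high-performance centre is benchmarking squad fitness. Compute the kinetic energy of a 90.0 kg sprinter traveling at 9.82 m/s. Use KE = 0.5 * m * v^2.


Velocity squared = 96.4324
KE = 0.5 * 90.0 * 96.4324 = 4339.46 J

4339.46 J


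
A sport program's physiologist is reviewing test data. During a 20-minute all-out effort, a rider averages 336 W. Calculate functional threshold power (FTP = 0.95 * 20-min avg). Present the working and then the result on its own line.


FTP = 0.95 * 336
= 319.2 W

319.2 W


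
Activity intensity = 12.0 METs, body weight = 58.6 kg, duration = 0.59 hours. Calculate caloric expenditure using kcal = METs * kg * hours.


kcal = 12.0 * 58.6 * 0.59
= 703.2 * 0.59
= 414.89 kcal

414.89 kcal


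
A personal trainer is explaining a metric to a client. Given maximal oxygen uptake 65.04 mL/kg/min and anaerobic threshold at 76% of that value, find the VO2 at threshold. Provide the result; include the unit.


Percentage as decimal = 0.76
VO2 at AT = 65.04 * 0.76 = 49.43 mL/kg/min

49.43 mL/kg/min


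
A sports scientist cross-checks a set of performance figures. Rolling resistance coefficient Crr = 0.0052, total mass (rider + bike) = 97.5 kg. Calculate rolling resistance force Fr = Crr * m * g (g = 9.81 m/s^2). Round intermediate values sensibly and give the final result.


Fr = Crr * m * g
= 0.0052 * 97.5 * 9.81
= 4.974 N

4.974 N


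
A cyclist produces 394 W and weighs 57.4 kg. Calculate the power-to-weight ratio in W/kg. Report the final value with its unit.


P/W = power / mass
= 394 / 57.4
= 6.864 W/kg

6.864 W/kg


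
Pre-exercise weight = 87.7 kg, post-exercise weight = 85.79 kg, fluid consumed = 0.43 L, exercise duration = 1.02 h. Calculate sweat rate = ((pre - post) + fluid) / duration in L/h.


Weight loss = 87.7 - 85.79 = 1.91 kg (approx L)
Total sweat = 1.91 + 0.43 = 2.34 L
Sweat rate = 2.34 / 1.02 = 2.294 L/h

2.294 L/h


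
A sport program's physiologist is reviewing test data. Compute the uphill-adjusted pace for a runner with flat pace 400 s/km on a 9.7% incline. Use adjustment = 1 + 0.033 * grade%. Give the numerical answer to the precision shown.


Adjustment factor = 1 + 0.033 * 9.7 = 1.3201
Grade-adjusted pace = 400 * 1.3201 = 528.04 s/km

528.04 s/km


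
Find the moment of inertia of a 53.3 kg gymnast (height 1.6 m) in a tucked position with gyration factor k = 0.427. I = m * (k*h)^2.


Radius of gyration = 0.427 * 1.6 = 0.6832 m
I = 53.3 * 0.6832^2
= 53.3 * 0.466762
= 24.878 kg*m^2

24.878 kg*m^2


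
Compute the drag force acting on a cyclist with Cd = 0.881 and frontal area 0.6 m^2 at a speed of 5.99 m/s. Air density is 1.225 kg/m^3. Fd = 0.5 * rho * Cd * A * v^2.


Step 1: v^2 = 35.8801
Step 2: Fd = 0.5 * 1.225 * 0.881 * 0.6 * 35.8801
= 11.617 N

11.617 N


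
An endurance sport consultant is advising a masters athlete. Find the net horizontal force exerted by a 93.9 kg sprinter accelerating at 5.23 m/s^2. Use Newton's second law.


Newton's second law: F = m * a
F = 93.9 * 5.23 = 491.1 N

491.1 N


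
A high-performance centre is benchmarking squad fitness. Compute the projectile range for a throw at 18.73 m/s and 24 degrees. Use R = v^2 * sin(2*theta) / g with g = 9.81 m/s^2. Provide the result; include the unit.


Two times the angle = 48 degrees
sin(48) = 0.743145
R = 350.8129 * 0.743145 / 9.81 = 26.575 m

26.575 m


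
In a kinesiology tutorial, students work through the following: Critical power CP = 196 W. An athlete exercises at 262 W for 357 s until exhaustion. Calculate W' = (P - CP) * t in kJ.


P - CP = 262 - 196 = 66 W
W' = 66 * 357 = 23562 J
= 23562 / 1000 = 23.562 kJ

23.562 kJ


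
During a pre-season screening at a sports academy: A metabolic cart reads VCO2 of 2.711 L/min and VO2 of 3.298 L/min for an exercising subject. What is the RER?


RER = VCO2 / VO2 = 2.711 / 3.298 = 0.822

0.822


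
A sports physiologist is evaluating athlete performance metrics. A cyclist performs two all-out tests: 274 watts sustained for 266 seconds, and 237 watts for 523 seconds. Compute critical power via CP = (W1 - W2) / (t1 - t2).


W1 = P1 * t1 = 274 * 266 = 72884 J
W2 = P2 * t2 = 237 * 523 = 123951 J
CP = (72884 - 123951) / (266 - 523)
= 198.7 W

198.7 W


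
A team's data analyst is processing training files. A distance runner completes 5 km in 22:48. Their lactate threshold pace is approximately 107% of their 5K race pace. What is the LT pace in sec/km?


Convert to seconds: 22 min 48 s = 1368 s
Pace per km = 1368 / 5 = 273.6 s/km
LT pace = 273.6 * 1.07 = 292.75 s/km

292.75 s/km


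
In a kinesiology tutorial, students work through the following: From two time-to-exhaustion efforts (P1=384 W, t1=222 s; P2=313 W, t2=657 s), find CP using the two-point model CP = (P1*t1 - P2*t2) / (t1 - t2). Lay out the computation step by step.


Work in trial 1 = 85248 J
Work in trial 2 = 205641 J
Delta work = -120393 J
Delta time = -435 s
CP = -120393 / -435 = 276.77 W

276.77 W


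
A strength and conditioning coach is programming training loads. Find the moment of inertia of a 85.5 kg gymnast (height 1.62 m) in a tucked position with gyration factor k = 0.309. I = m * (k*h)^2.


Radius of gyration = 0.309 * 1.62 = 0.50058 m
I = 85.5 * 0.50058^2
= 85.5 * 0.25058
= 21.425 kg*m^2

21.425 kg*m^2


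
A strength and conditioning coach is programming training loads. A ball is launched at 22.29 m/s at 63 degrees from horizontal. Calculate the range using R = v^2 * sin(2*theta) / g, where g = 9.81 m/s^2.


sin(2 * 63) = sin(126) = 0.809017
v^2 = 22.29^2 = 496.8441
R = 496.8441 * 0.809017 / 9.81
= 40.974 m

40.974 m


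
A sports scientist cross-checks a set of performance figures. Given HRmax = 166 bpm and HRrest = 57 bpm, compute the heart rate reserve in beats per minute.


Heart rate reserve = maximum HR minus resting HR
HRR = 166 - 57 = 109 bpm

109 bpm


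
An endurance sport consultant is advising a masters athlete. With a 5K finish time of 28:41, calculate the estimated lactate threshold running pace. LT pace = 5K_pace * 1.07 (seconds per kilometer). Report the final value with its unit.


Race duration = 1721 s for 5 km
Average pace = 1721 / 5 = 344.2 s/km
LT pace = 344.2 * 1.07
= 368.29 s/km

368.29 s/km


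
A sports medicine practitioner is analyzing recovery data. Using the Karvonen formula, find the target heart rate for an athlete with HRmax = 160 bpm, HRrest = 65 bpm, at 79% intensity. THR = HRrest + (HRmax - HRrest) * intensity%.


HRR = 160 - 65 = 95
THR = 65 + 95 * 0.79
= 65 + 75.05
= 140.05 bpm

140.05 bpm


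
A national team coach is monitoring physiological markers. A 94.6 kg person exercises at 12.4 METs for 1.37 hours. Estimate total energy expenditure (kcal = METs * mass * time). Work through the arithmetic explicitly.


Energy = METs * mass(kg) * time(h)
= 12.4 * 94.6 * 1.37
= 1607.06 kcal

1607.06 kcal


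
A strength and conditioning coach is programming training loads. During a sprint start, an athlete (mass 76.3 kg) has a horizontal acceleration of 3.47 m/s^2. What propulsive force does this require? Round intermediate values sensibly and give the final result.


Propulsive force = mass * acceleration
= 76.3 kg * 3.47 m/s^2
= 264.76 N

264.76 N


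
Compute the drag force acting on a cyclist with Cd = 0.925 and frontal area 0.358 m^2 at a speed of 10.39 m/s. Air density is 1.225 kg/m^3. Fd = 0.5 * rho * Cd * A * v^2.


Step 1: v^2 = 107.9521
Step 2: Fd = 0.5 * 1.225 * 0.925 * 0.358 * 107.9521
= 21.896 N

21.896 N


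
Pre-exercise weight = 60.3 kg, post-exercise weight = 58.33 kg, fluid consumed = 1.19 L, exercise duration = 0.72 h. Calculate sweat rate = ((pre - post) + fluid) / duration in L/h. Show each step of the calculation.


Weight loss = 60.3 - 58.33 = 1.97 kg (approx L)
Total sweat = 1.97 + 1.19 = 3.16 L
Sweat rate = 3.16 / 0.72 = 4.389 L/h

4.389 L/h


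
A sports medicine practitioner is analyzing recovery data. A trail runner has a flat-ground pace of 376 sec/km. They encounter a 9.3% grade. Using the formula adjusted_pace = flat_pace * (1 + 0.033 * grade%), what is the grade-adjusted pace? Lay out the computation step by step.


Grade factor = 1 + 0.033 * 9.3 = 1.3069
Adjusted = 376 * 1.3069 = 491.39 sec/km

491.39 s/km


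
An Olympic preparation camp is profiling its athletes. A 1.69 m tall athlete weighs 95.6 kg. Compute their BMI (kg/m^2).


height^2 = 2.8561 m^2
BMI = 95.6 / 2.8561 = 33.47 kg/m^2

33.47 kg/m^2


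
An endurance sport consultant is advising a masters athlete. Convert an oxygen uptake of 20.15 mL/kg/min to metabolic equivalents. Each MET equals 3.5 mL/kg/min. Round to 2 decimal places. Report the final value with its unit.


One MET = 3.5 mL/kg/min
Number of METs = 20.15 / 3.5
= 5.76 METs

5.76 METs


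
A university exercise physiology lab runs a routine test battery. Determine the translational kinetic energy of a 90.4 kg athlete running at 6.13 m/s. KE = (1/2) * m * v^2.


KE = 0.5 * m * v^2
= 0.5 * 90.4 * 6.13^2
= 0.5 * 90.4 * 37.5769
= 1698.48 J

1698.48 J


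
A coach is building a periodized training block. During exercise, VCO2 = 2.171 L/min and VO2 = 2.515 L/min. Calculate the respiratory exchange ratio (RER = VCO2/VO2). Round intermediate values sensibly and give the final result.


RER = VCO2 / VO2
= 2.171 / 2.515
= 0.8632

0.8632


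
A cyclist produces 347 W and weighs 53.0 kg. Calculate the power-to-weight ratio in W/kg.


P/W = power / mass
= 347 / 53.0
= 6.547 W/kg

6.547 W/kg


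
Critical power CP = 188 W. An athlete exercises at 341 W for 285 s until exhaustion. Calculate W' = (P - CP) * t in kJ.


P - CP = 341 - 188 = 153 W
W' = 153 * 285 = 43605 J
= 43605 / 1000 = 43.605 kJ

43.605 kJ


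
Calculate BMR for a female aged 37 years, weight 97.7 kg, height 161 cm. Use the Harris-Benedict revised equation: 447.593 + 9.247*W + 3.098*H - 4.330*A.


Substituting values:
W term = 9.247 * 97.7 = 903.4319
H term = 3.098 * 161 = 498.778
A term = 4.330 * 37 = 160.21
BMR = 1689.59 kcal/day

1689.59 kcal/day


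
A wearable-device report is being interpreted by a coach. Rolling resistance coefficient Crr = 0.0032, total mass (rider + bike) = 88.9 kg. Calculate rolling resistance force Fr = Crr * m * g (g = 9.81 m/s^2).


Fr = Crr * m * g
= 0.0032 * 88.9 * 9.81
= 2.791 N

2.791 N


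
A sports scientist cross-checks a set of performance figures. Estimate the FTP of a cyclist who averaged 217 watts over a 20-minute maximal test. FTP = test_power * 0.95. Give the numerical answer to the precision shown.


FTP = 217 * 0.95 = 206.15 W

206.15 W


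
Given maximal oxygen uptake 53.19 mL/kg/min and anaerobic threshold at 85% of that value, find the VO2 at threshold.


Percentage as decimal = 0.85
VO2 at AT = 53.19 * 0.85 = 45.21 mL/kg/min

45.21 mL/kg/min


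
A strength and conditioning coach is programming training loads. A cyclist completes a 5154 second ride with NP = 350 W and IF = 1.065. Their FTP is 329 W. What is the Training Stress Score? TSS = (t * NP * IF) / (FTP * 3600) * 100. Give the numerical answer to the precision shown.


t * NP * IF = 5154 * 350 * 1.065 = 1921153.5
FTP * 3600 = 1184400
TSS = (1921153.5 / 1184400) * 100 = 162.2

162.2 TSS


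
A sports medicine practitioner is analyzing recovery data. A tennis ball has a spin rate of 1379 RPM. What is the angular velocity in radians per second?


Convert RPM to rad/s: multiply by 2*pi and divide by 60
omega = 1379 * 2 * pi / 60
= 144.409 rad/s

144.409 rad/s


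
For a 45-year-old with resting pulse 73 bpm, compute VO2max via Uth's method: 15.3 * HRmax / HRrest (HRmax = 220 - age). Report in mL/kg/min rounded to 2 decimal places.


Step 1: HRmax = 220 - 45 = 175 bpm
Step 2: Ratio = 175 / 73 = 2.3973
Step 3: VO2max = 15.3 * 2.3973 = 36.68 mL/kg/min

36.68 mL/kg/min


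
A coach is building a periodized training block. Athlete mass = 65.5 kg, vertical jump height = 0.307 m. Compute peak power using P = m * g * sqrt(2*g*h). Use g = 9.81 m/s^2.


sqrt(2 * 9.81 * 0.307) = sqrt(6.02334) = 2.454249 m/s
P = 65.5 * 9.81 * 2.454249
= 1576.99 W

1576.99 W


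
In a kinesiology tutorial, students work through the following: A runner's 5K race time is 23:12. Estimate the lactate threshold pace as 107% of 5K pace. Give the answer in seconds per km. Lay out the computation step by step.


Total race time = 23*60 + 12 = 1392 seconds
5K pace = 1392 / 5 = 278.4 sec/km
LT pace = 278.4 * 1.07 = 297.89 sec/km

297.89 s/km


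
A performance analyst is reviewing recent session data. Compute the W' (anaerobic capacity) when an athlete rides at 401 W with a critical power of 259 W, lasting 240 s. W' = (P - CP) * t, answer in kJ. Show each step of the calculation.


Above-CP power = 142 W
Duration = 240 s
W' = 142 * 240 = 34080 J
Convert: 34080 / 1000 = 34.08 kJ

34.08 kJ


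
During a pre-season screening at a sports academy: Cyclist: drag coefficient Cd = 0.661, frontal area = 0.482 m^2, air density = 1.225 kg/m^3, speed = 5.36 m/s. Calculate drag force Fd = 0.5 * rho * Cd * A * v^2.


v^2 = 5.36^2 = 28.7296
Fd = 0.5 * 1.225 * 0.661 * 0.482 * 28.7296
= 5.606 N

5.606 N


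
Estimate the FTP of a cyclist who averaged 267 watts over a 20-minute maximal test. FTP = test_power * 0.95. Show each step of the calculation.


FTP = 267 * 0.95 = 253.65 W

253.65 W


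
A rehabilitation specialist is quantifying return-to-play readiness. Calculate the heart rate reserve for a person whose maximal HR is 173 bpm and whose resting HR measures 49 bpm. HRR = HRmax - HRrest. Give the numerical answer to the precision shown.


HRmax = 173 bpm
HRrest = 49 bpm
HRR = 173 - 49 = 124 bpm

124 bpm


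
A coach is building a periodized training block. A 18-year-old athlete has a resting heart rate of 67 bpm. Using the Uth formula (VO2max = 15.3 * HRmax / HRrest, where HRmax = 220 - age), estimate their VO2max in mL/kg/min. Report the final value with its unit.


HRmax = 220 - 18 = 202 bpm
Ratio = HRmax / HRrest = 202 / 67 = 3.0149
VO2max = 15.3 * 3.0149 = 46.13 mL/kg/min

46.13 mL/kg/min


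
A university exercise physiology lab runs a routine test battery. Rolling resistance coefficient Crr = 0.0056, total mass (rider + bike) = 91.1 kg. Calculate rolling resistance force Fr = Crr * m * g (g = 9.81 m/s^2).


Fr = Crr * m * g
= 0.0056 * 91.1 * 9.81
= 5.005 N

5.005 N


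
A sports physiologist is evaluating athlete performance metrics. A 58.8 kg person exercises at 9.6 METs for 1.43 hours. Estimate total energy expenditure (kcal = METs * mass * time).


Energy = METs * mass(kg) * time(h)
= 9.6 * 58.8 * 1.43
= 807.21 kcal

807.21 kcal


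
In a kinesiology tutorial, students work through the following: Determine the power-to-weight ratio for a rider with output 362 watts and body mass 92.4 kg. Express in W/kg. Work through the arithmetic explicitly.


P/W = 362 / 92.4 = 3.918 W/kg

3.918 W/kg


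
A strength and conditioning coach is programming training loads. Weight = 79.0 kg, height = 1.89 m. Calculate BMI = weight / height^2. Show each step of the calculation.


height^2 = 1.89^2 = 3.5721
BMI = 79.0 / 3.5721 = 22.12 kg/m^2

22.12 kg/m^2


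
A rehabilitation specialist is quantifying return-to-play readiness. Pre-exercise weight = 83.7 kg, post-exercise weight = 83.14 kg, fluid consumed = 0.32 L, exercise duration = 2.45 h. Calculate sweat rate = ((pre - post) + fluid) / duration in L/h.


Weight loss = 83.7 - 83.14 = 0.56 kg (approx L)
Total sweat = 0.56 + 0.32 = 0.88 L
Sweat rate = 0.88 / 2.45 = 0.359 L/h

0.359 L/h


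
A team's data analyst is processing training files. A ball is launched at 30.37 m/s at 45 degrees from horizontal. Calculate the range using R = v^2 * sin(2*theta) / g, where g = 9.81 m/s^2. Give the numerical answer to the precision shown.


sin(2 * 45) = sin(90) = 1.0
v^2 = 30.37^2 = 922.3369
R = 922.3369 * 1.0 / 9.81
= 94.02 m

94.02 m


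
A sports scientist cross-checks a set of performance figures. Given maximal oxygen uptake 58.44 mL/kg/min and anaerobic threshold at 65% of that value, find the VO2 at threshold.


Percentage as decimal = 0.65
VO2 at AT = 58.44 * 0.65 = 37.99 mL/kg/min

37.99 mL/kg/min


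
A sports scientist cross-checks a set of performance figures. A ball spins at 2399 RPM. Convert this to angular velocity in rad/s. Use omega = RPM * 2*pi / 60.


omega = 2399 * 2 * pi / 60
= 2399 * 6.28318531 / 60
= 15073.362 / 60
= 251.223 rad/s

251.223 rad/s


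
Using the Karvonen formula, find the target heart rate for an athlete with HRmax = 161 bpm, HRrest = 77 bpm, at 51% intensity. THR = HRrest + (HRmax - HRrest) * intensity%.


HRR = 161 - 77 = 84
THR = 77 + 84 * 0.51
= 77 + 42.84
= 119.84 bpm

119.84 bpm


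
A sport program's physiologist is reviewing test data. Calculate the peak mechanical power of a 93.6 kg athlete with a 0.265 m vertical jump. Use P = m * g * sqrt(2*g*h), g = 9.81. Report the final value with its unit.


First, sqrt(2gh) = sqrt(2 * 9.81 * 0.265)
= sqrt(5.1993) = 2.280197 m/s
Power = 93.6 * 9.81 * 2.280197 = 2093.71 W

2093.71 W


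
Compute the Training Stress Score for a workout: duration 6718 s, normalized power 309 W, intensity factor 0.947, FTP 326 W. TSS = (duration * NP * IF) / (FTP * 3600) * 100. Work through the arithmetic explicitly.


Product = 6718 * 309 * 0.947 = 1965841.314
Base = 326 * 3600 = 1173600
TSS = 1965841.314 / 1173600 * 100 = 167.51

167.51 TSS


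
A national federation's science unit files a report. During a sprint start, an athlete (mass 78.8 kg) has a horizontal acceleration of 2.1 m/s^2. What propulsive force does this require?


Propulsive force = mass * acceleration
= 78.8 kg * 2.1 m/s^2
= 165.48 N

165.48 N


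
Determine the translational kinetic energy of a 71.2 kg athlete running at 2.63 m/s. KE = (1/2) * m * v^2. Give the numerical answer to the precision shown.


KE = 0.5 * m * v^2
= 0.5 * 71.2 * 2.63^2
= 0.5 * 71.2 * 6.9169
= 246.24 J

246.24 J


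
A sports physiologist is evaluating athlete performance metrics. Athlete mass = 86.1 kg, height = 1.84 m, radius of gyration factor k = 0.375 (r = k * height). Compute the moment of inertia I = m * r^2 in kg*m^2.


r = k * height = 0.375 * 1.84 = 0.69 m
r^2 = 0.69^2 = 0.4761
I = 86.1 * 0.4761 = 40.992 kg*m^2

40.992 kg*m^2


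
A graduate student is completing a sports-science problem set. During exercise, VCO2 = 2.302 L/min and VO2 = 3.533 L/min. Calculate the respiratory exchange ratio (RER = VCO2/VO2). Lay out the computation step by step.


RER = VCO2 / VO2
= 2.302 / 3.533
= 0.6516

0.6516


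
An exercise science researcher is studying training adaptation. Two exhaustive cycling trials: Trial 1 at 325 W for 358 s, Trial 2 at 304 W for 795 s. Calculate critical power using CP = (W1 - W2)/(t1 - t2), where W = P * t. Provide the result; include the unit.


W1 = 325 * 358 = 116350 J
W2 = 304 * 795 = 241680 J
CP = (116350 - 241680) / (358 - 795)
= -125330 / -437
= 286.8 W

286.8 W


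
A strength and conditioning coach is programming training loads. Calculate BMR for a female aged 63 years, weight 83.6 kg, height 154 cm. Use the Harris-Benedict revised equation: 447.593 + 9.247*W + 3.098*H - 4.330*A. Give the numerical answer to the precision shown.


Substituting values:
W term = 9.247 * 83.6 = 773.0492
H term = 3.098 * 154 = 477.092
A term = 4.330 * 63 = 272.79
BMR = 1424.94 kcal/day

1424.94 kcal/day


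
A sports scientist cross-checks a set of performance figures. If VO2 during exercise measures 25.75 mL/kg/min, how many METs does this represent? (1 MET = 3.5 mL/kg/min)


METs = VO2 / 3.5 = 25.75 / 3.5 = 7.36

7.36 METs


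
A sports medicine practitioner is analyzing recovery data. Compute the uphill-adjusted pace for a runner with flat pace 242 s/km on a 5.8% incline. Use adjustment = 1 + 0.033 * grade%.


Adjustment factor = 1 + 0.033 * 5.8 = 1.1914
Grade-adjusted pace = 242 * 1.1914 = 288.32 s/km

288.32 s/km


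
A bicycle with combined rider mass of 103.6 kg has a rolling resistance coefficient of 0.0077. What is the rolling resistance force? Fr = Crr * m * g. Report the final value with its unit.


Fr = 0.0077 * 103.6 * 9.81
= 0.79772 * 9.81
= 7.826 N

7.826 N


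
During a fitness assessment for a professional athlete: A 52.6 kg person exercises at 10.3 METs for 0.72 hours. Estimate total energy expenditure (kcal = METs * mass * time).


Energy = METs * mass(kg) * time(h)
= 10.3 * 52.6 * 0.72
= 390.08 kcal

390.08 kcal


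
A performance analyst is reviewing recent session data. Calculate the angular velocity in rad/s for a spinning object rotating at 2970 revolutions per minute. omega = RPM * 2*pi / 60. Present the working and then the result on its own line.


omega = RPM * 2*pi / 60
= 2970 * 6.28318531 / 60
= 311.018 rad/s

311.018 rad/s


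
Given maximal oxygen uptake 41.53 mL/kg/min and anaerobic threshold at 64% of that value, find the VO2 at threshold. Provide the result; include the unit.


Percentage as decimal = 0.64
VO2 at AT = 41.53 * 0.64 = 26.58 mL/kg/min

26.58 mL/kg/min


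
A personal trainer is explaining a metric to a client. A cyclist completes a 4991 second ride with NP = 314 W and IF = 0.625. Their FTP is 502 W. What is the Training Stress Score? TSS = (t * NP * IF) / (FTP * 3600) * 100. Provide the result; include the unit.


t * NP * IF = 4991 * 314 * 0.625 = 979483.75
FTP * 3600 = 1807200
TSS = (979483.75 / 1807200) * 100 = 54.2

54.2 TSS


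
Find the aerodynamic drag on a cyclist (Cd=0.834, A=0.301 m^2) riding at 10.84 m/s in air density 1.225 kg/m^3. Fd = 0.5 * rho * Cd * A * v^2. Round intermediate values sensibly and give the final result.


Fd = 0.5 * 1.225 * 0.834 * 0.301 * 10.84^2
= 0.5 * 1.225 * 0.834 * 0.301 * 117.5056
= 18.067 N

18.067 N


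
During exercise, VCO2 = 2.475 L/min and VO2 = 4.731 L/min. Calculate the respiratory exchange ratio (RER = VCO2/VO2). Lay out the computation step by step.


RER = VCO2 / VO2
= 2.475 / 4.731
= 0.5231

0.5231


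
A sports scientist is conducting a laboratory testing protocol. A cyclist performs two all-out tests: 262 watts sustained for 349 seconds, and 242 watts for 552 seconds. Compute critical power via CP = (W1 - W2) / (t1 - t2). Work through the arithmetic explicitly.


W1 = P1 * t1 = 262 * 349 = 91438 J
W2 = P2 * t2 = 242 * 552 = 133584 J
CP = (91438 - 133584) / (349 - 552)
= 207.62 W

207.62 W


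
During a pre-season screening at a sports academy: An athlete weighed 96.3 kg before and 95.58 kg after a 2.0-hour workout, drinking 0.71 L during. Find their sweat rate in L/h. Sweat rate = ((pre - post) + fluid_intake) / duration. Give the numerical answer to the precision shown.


Body mass change = 0.72 kg
Total sweat loss = 0.72 + 0.71 = 1.43 L
Rate = 1.43 / 2.0 = 0.715 L/h

0.715 L/h


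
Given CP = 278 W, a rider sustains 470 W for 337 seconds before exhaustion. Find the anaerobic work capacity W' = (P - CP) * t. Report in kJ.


Excess power = 470 - 278 = 192 W
Work above CP = 192 * 337 = 64704 J
W' = 64.704 kJ

64.704 kJ


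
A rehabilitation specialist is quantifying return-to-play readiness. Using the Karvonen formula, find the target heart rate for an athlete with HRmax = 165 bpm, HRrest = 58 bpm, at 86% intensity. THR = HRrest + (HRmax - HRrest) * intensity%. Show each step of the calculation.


HRR = 165 - 58 = 107
THR = 58 + 107 * 0.86
= 58 + 92.02
= 150.02 bpm

150.02 bpm


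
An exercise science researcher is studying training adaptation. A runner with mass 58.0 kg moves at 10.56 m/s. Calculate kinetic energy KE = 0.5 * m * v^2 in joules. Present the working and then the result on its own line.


v^2 = 10.56^2 = 111.5136
KE = 0.5 * 58.0 * 111.5136
= 3233.89 J

3233.89 J


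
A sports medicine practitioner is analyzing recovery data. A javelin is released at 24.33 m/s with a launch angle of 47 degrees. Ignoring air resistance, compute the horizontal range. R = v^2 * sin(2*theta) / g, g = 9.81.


Launch speed squared = 591.9489
sin(2 * 47 deg) = 0.997564
Range = 591.9489 * 0.997564 / 9.81
= 60.194 m

60.194 m


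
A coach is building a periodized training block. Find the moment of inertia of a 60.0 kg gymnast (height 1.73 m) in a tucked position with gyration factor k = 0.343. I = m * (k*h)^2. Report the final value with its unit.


Radius of gyration = 0.343 * 1.73 = 0.59339 m
I = 60.0 * 0.59339^2
= 60.0 * 0.352112
= 21.127 kg*m^2

21.127 kg*m^2


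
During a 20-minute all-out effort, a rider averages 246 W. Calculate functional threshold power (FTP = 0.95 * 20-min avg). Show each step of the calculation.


FTP = 0.95 * 246
= 233.7 W

233.7 W


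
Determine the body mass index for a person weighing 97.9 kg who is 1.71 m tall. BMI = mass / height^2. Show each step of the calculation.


BMI = mass / height^2
= 97.9 / 1.71^2
= 97.9 / 2.9241
= 33.48 kg/m^2

33.48 kg/m^2


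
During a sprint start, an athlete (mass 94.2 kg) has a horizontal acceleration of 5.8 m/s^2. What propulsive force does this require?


Propulsive force = mass * acceleration
= 94.2 kg * 5.8 m/s^2
= 546.36 N

546.36 N


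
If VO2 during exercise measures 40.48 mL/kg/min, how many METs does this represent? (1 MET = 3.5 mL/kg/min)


METs = VO2 / 3.5 = 40.48 / 3.5 = 11.57

11.57 METs


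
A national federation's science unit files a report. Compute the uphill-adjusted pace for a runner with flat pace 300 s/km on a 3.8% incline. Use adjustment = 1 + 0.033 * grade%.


Adjustment factor = 1 + 0.033 * 3.8 = 1.1254
Grade-adjusted pace = 300 * 1.1254 = 337.62 s/km

337.62 s/km


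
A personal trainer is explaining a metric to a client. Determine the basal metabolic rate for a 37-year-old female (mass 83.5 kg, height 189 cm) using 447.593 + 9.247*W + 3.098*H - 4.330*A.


BMR = 447.593 + 9.247*83.5 + 3.098*189 - 4.330*37
= 1645.03 kcal/day

1645.03 kcal/day


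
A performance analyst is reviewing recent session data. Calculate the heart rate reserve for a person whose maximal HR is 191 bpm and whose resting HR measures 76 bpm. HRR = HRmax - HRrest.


HRmax = 191 bpm
HRrest = 76 bpm
HRR = 191 - 76 = 115 bpm

115 bpm


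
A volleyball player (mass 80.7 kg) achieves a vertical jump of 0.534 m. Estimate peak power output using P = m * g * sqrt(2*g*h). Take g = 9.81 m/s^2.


2 * g * h = 2 * 9.81 * 0.534 = 10.47708
sqrt(10.47708) = 3.236832 m/s
P = 80.7 * 9.81 * 3.236832 = 2562.49 W

2562.49 W


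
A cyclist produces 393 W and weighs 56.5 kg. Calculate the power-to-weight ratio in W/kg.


P/W = power / mass
= 393 / 56.5
= 6.956 W/kg

6.956 W/kg


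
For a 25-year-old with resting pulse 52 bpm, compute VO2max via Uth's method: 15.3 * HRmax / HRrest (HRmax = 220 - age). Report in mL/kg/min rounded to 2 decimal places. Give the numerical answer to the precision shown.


Step 1: HRmax = 220 - 25 = 195 bpm
Step 2: Ratio = 195 / 52 = 3.75
Step 3: VO2max = 15.3 * 3.75 = 57.38 mL/kg/min

57.38 mL/kg/min


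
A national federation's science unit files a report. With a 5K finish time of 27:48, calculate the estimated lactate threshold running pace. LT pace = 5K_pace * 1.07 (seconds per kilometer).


Race duration = 1668 s for 5 km
Average pace = 1668 / 5 = 333.6 s/km
LT pace = 333.6 * 1.07
= 356.95 s/km

356.95 s/km


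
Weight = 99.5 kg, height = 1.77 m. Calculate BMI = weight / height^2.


height^2 = 1.77^2 = 3.1329
BMI = 99.5 / 3.1329 = 31.76 kg/m^2

31.76 kg/m^2


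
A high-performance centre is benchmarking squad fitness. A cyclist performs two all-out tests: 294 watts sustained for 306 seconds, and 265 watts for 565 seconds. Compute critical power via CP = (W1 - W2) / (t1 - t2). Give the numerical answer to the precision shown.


W1 = P1 * t1 = 294 * 306 = 89964 J
W2 = P2 * t2 = 265 * 565 = 149725 J
CP = (89964 - 149725) / (306 - 565)
= 230.74 W

230.74 W


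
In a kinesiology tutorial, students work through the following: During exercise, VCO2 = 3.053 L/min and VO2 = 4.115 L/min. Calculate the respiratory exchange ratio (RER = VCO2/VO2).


RER = VCO2 / VO2
= 3.053 / 4.115
= 0.7419

0.7419


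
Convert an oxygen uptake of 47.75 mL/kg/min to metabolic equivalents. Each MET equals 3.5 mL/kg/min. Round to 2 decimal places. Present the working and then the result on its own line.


One MET = 3.5 mL/kg/min
Number of METs = 47.75 / 3.5
= 13.64 METs

13.64 METs


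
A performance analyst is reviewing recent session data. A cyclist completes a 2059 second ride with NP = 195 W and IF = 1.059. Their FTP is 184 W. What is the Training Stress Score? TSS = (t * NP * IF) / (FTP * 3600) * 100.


t * NP * IF = 2059 * 195 * 1.059 = 425193.795
FTP * 3600 = 662400
TSS = (425193.795 / 662400) * 100 = 64.19

64.19 TSS


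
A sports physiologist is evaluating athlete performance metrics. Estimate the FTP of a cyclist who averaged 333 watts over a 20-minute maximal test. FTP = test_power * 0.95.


FTP = 333 * 0.95 = 316.35 W

316.35 W


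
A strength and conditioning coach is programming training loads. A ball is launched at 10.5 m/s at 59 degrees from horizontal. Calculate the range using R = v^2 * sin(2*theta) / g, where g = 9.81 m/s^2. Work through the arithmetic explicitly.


sin(2 * 59) = sin(118) = 0.882948
v^2 = 10.5^2 = 110.25
R = 110.25 * 0.882948 / 9.81
= 9.923 m

9.923 m


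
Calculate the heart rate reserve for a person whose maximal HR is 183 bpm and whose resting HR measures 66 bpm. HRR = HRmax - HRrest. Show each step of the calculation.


HRmax = 183 bpm
HRrest = 66 bpm
HRR = 183 - 66 = 117 bpm

117 bpm


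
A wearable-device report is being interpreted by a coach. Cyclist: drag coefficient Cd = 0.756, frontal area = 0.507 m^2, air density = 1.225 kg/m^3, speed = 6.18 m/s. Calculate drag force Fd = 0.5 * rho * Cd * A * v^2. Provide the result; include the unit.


v^2 = 6.18^2 = 38.1924
Fd = 0.5 * 1.225 * 0.756 * 0.507 * 38.1924
= 8.966 N

8.966 N


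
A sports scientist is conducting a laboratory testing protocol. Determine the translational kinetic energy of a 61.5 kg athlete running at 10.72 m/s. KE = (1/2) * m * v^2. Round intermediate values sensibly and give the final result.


KE = 0.5 * m * v^2
= 0.5 * 61.5 * 10.72^2
= 0.5 * 61.5 * 114.9184
= 3533.74 J

3533.74 J


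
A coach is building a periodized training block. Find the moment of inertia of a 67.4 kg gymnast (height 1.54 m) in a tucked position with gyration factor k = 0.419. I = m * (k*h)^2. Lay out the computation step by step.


Radius of gyration = 0.419 * 1.54 = 0.64526 m
I = 67.4 * 0.64526^2
= 67.4 * 0.41636
= 28.063 kg*m^2

28.063 kg*m^2


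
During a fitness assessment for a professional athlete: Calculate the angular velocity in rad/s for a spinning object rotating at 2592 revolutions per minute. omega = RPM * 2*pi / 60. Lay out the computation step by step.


omega = RPM * 2*pi / 60
= 2592 * 6.28318531 / 60
= 271.434 rad/s

271.434 rad/s


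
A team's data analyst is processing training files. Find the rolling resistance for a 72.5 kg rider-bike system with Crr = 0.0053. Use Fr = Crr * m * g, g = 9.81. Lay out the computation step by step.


m * g = 72.5 * 9.81 = 711.225 N
Fr = 0.0053 * 711.225 = 3.769 N

3.769 N


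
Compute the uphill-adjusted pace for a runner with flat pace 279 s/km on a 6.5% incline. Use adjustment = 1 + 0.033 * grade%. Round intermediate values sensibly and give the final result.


Adjustment factor = 1 + 0.033 * 6.5 = 1.2145
Grade-adjusted pace = 279 * 1.2145 = 338.85 s/km

338.85 s/km


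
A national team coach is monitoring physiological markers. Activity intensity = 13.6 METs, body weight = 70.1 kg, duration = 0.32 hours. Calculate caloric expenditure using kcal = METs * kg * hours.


kcal = 13.6 * 70.1 * 0.32
= 953.36 * 0.32
= 305.08 kcal

305.08 kcal


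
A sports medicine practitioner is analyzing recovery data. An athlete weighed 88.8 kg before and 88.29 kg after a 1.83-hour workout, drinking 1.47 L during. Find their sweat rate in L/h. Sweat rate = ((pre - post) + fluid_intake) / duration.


Body mass change = 0.51 kg
Total sweat loss = 0.51 + 1.47 = 1.98 L
Rate = 1.98 / 1.83 = 1.082 L/h

1.082 L/h


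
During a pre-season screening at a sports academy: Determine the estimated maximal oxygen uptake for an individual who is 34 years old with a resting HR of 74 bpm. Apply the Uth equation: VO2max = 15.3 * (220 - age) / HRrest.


HRmax = 220 - 34 = 186
VO2max = 15.3 * (186 / 74)
= 15.3 * 2.5135
= 38.46 mL/kg/min

38.46 mL/kg/min


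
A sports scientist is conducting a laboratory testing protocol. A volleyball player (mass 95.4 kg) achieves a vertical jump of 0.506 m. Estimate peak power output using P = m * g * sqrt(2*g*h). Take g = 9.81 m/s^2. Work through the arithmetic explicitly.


2 * g * h = 2 * 9.81 * 0.506 = 9.92772
sqrt(9.92772) = 3.150828 m/s
P = 95.4 * 9.81 * 3.150828 = 2948.78 W

2948.78 W


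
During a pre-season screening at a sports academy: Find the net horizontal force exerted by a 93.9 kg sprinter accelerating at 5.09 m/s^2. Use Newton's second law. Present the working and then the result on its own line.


Newton's second law: F = m * a
F = 93.9 * 5.09 = 477.95 N

477.95 N


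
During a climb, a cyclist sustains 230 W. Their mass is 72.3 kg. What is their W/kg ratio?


Power-to-weight = 230 W / 72.3 kg
= 3.181 W/kg

3.181 W/kg


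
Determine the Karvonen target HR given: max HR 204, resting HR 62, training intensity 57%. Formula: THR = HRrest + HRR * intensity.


HRR = HRmax - HRrest = 204 - 62 = 142
THR = 62 + 142 * 0.57
= 142.94 bpm

142.94 bpm


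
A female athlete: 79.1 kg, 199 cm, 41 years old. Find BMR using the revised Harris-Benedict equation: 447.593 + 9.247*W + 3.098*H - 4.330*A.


Intercept = 447.593
Weight contribution = 9.247 * 79.1 = 731.4377
Height contribution = 3.098 * 199 = 616.502
Age contribution = 4.33 * 41 = 177.53
BMR = 447.593 + 731.4377 + 616.502 - 177.53
= 1618.0 kcal/day

1618.0 kcal/day


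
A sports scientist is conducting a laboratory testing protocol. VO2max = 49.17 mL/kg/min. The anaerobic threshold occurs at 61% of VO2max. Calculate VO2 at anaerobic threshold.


AT fraction = 61 / 100 = 0.61
AT VO2 = 49.17 * 0.61
= 29.99 mL/kg/min

29.99 mL/kg/min


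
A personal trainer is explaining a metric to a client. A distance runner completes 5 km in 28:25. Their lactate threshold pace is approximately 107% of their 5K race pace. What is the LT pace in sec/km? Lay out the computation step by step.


Convert to seconds: 28 min 25 s = 1705 s
Pace per km = 1705 / 5 = 341.0 s/km
LT pace = 341.0 * 1.07 = 364.87 s/km

364.87 s/km
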